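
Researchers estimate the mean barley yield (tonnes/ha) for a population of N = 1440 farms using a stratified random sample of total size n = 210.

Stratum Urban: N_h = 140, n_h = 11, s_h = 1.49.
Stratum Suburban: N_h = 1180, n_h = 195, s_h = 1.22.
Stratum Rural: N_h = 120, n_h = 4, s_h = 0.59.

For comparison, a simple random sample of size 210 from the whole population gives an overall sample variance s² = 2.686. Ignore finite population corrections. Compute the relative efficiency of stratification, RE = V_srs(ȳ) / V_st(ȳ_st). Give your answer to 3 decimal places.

RE ≈ 1.675

V̂(ȳ_st) = Σ W_h² s_h²/n_h, with W_h = N_h/N and N = 1440:
  stratum Urban: (140/1440)²·1.49²/11 = 0.0019077
  stratum Suburban: (1180/1440)²·1.22²/195 = 0.00512536
  stratum Rural: (120/1440)²·0.59²/4 = 0.00060434
V_st = 0.0076374
V_srs = s²/n = 2.686/210 = 0.0127905
Relative efficiency = V_srs / V_st = 0.0127905/0.0076374 = 1.6747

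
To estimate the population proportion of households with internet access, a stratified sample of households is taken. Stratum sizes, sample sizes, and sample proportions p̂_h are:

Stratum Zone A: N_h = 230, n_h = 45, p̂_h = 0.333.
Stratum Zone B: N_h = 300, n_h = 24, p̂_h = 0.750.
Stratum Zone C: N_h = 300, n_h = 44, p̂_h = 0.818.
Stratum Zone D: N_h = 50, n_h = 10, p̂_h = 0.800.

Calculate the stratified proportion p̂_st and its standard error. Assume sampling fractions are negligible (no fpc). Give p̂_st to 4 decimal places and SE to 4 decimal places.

p̂_st ≈ 0.6670, SE ≈ 0.0419

N = 880; stratum weights W_h = N_h/N.
p̂_st = Σ W_h p̂_h = (230·0.333 + 300·0.750 + 300·0.818 + 50·0.800)/880 = 0.66703
V̂(p̂_st) = Σ W_h² p̂_h(1−p̂_h)/(n_h−1):
  stratum Zone A: (230/880)²·0.333·0.667/44 = 0.000344832
  stratum Zone B: (300/880)²·0.750·0.250/23 = 0.000947438
  stratum Zone C: (300/880)²·0.818·0.182/43 = 0.000402377
  stratum Zone D: (50/880)²·0.800·0.200/9 = 5.73921e-05
V̂(p̂_st) = 0.00175204; SE = √V̂ = 0.0418574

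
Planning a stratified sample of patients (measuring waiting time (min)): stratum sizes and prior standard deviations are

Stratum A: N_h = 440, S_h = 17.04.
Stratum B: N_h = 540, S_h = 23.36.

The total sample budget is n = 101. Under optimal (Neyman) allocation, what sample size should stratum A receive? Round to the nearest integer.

Neyman allocation: n_h = n · N_h S_h / Σ N_i S_i, with n = 101.
  stratum A: N_h·S_h = 440·17.04 = 7497.60
  stratum B: N_h·S_h = 540·23.36 = 12614.40
Σ N_h S_h = 20112.00
n for stratum A = 101·7497.60/20112.00 = 37.652 → 38

38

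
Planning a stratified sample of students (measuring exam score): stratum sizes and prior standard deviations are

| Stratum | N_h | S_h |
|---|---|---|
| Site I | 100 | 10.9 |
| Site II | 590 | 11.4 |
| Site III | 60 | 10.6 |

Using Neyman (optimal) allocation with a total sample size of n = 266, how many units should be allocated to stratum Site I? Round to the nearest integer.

34

Neyman allocation: n_h = n · N_h S_h / Σ N_i S_i, with n = 266.
  stratum Site I: N_h·S_h = 100·10.9 = 1090.00
  stratum Site II: N_h·S_h = 590·11.4 = 6726.00
  stratum Site III: N_h·S_h = 60·10.6 = 636.00
Σ N_h S_h = 8452.00
n for stratum Site I = 266·1090.00/8452.00 = 34.304 → 34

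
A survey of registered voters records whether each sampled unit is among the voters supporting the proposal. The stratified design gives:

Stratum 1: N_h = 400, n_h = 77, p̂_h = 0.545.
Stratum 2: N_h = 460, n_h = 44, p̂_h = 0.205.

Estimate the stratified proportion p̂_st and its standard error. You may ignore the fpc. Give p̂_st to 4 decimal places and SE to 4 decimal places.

p̂_st ≈ 0.3631, SE ≈ 0.0423

N = 860; stratum weights W_h = N_h/N.
p̂_st = Σ W_h p̂_h = (400·0.545 + 460·0.205)/860 = 0.36314
V̂(p̂_st) = Σ W_h² p̂_h(1−p̂_h)/(n_h−1):
  stratum 1: (400/860)²·0.545·0.455/76 = 0.000705858
  stratum 2: (460/860)²·0.205·0.795/43 = 0.00108435
V̂(p̂_st) = 0.00179021; SE = √V̂ = 0.0423109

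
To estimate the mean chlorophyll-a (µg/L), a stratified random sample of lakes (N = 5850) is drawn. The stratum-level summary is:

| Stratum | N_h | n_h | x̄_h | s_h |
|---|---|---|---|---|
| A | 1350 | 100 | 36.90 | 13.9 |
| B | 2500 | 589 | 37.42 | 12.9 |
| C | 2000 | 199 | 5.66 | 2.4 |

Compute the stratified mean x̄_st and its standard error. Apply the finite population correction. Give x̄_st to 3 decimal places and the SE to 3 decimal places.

x̄_st = Σ W_h x̄_h = (1350·36.90 + 2500·37.42 + 2000·5.66)/5850 = 26.44188
V̂(x̄_st) = Σ W_h² (1 − n_h/N_h) s_h²/n_h, with W_h = N_h/N and N = 5850:
  stratum A: (1350/5850)²·(1 − 100/1350)·13.9²/100 = 0.0952712
  stratum B: (2500/5850)²·(1 − 589/2500)·12.9²/589 = 0.0394415
  stratum C: (2000/5850)²·(1 − 199/2000)·2.4²/199 = 0.0030465
V̂(x̄_st) = 0.137759
SE(x̄_st) = √0.137759 = 0.371159

x̄_st ≈ 26.442, SE ≈ 0.371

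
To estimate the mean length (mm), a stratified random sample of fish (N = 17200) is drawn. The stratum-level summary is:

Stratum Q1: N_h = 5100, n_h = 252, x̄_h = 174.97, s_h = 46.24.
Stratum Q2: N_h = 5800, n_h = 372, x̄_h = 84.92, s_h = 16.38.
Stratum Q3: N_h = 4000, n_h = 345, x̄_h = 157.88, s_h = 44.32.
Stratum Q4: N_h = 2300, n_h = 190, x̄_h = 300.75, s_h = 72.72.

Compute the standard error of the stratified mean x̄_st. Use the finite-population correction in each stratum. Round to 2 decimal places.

SE(x̄_st) ≈ 1.23

V̂(x̄_st) = Σ W_h² (1 − n_h/N_h) s_h²/n_h, with W_h = N_h/N and N = 17200:
  stratum Q1: (5100/17200)²·(1 − 252/5100)·46.24²/252 = 0.709106
  stratum Q2: (5800/17200)²·(1 − 372/5800)·16.38²/372 = 0.0767531
  stratum Q3: (4000/17200)²·(1 − 345/4000)·44.32²/345 = 0.281366
  stratum Q4: (2300/17200)²·(1 − 190/2300)·72.72²/190 = 0.45657
V̂(x̄_st) = 1.52379
SE(x̄_st) = √1.52379 = 1.23442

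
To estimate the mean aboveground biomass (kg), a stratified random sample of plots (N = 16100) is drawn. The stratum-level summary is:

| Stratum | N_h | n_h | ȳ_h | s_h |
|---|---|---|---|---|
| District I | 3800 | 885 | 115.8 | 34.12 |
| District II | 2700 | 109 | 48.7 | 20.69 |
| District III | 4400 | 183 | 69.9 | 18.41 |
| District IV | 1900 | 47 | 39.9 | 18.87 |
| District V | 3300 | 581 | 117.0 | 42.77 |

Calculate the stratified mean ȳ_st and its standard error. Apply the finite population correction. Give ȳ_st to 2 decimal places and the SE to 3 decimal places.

ȳ_st ≈ 83.29, SE ≈ 0.712

ȳ_st = Σ W_h ȳ_h = (3800·115.8 + 2700·48.7 + 4400·69.9 + 1900·39.9 + 3300·117.0)/16100 = 83.29193
V̂(ȳ_st) = Σ W_h² (1 − n_h/N_h) s_h²/n_h, with W_h = N_h/N and N = 16100:
  stratum District I: (3800/16100)²·(1 − 885/3800)·34.12²/885 = 0.0562141
  stratum District II: (2700/16100)²·(1 − 109/2700)·20.69²/109 = 0.105992
  stratum District III: (4400/16100)²·(1 − 183/4400)·18.41²/183 = 0.132575
  stratum District IV: (1900/16100)²·(1 − 47/1900)·18.87²/47 = 0.102902
  stratum District V: (3300/16100)²·(1 − 581/3300)·42.77²/581 = 0.108987
V̂(ȳ_st) = 0.50667
SE(ȳ_st) = √0.50667 = 0.711807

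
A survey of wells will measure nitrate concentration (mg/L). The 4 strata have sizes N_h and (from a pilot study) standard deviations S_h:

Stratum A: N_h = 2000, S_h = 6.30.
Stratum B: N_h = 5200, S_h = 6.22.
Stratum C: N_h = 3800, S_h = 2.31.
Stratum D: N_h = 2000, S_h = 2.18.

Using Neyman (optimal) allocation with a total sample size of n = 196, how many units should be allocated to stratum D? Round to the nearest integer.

Neyman allocation: n_h = n · N_h S_h / Σ N_i S_i, with n = 196.
  stratum A: N_h·S_h = 2000·6.30 = 12600.00
  stratum B: N_h·S_h = 5200·6.22 = 32344.00
  stratum C: N_h·S_h = 3800·2.31 = 8778.00
  stratum D: N_h·S_h = 2000·2.18 = 4360.00
Σ N_h S_h = 58082.00
n for stratum D = 196·4360.00/58082.00 = 14.713 → 15

15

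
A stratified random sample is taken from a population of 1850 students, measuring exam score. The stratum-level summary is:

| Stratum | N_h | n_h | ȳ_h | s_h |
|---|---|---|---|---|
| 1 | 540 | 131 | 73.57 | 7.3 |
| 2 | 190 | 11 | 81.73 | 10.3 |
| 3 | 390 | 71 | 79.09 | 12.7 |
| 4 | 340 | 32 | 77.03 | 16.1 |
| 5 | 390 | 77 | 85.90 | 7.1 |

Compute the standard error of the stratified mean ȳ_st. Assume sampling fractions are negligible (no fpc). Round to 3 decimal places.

SE(ȳ_st) ≈ 0.735

V̂(ȳ_st) = Σ W_h² s_h²/n_h, with W_h = N_h/N and N = 1850:
  stratum 1: (540/1850)²·7.3²/131 = 0.0346592
  stratum 2: (190/1850)²·10.3²/11 = 0.101729
  stratum 3: (390/1850)²·12.7²/71 = 0.100957
  stratum 4: (340/1850)²·16.1²/32 = 0.2736
  stratum 5: (390/1850)²·7.1²/77 = 0.0290946
V̂(ȳ_st) = 0.54004
SE(ȳ_st) = √0.54004 = 0.734874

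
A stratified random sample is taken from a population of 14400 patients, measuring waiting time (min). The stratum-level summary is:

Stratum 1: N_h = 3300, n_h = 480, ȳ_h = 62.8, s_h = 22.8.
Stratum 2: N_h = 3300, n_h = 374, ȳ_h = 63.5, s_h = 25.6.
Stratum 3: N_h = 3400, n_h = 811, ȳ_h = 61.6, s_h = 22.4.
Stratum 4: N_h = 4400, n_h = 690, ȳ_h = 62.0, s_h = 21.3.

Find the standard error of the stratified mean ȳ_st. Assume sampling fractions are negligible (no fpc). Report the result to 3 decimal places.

V̂(ȳ_st) = Σ W_h² s_h²/n_h, with W_h = N_h/N and N = 14400:
  stratum 1: (3300/14400)²·22.8²/480 = 0.0568763
  stratum 2: (3300/14400)²·25.6²/374 = 0.0920261
  stratum 3: (3400/14400)²·22.4²/811 = 0.0344912
  stratum 4: (4400/14400)²·21.3²/690 = 0.061389
V̂(ȳ_st) = 0.244783
SE(ȳ_st) = √0.244783 = 0.494755

SE(ȳ_st) ≈ 0.495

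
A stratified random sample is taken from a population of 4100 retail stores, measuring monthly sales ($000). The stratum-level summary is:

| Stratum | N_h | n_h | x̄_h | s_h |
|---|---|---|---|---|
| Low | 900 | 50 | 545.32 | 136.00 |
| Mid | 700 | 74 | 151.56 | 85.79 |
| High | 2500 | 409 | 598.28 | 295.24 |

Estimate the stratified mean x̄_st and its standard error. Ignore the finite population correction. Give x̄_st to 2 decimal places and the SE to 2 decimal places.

x̄_st = Σ W_h x̄_h = (900·545.32 + 700·151.56 + 2500·598.28)/4100 = 510.38537
V̂(x̄_st) = Σ W_h² s_h²/n_h, with W_h = N_h/N and N = 4100:
  stratum Low: (900/4100)²·136.00²/50 = 17.8248
  stratum Mid: (700/4100)²·85.79²/74 = 2.89915
  stratum High: (2500/4100)²·295.24²/409 = 79.2391
V̂(x̄_st) = 99.963
SE(x̄_st) = √99.963 = 9.99815

x̄_st ≈ 510.39, SE ≈ 10.00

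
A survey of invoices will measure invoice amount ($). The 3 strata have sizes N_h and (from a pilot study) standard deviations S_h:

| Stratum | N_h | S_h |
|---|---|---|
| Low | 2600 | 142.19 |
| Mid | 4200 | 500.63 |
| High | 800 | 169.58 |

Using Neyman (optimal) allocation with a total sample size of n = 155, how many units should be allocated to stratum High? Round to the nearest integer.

Neyman allocation: n_h = n · N_h S_h / Σ N_i S_i, with n = 155.
  stratum Low: N_h·S_h = 2600·142.19 = 369694.00
  stratum Mid: N_h·S_h = 4200·500.63 = 2102646.00
  stratum High: N_h·S_h = 800·169.58 = 135664.00
Σ N_h S_h = 2608004.00
n for stratum High = 155·135664.00/2608004.00 = 8.063 → 8

8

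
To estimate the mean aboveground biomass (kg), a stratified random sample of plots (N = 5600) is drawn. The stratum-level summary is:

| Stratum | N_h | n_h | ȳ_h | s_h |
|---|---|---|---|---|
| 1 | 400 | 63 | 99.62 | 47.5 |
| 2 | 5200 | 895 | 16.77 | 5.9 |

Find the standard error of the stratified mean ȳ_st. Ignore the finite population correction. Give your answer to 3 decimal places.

SE(ȳ_st) ≈ 0.465

V̂(ȳ_st) = Σ W_h² s_h²/n_h, with W_h = N_h/N and N = 5600:
  stratum 1: (400/5600)²·47.5²/63 = 0.182722
  stratum 2: (5200/5600)²·5.9²/895 = 0.033536
V̂(ȳ_st) = 0.216258
SE(ȳ_st) = √0.216258 = 0.465035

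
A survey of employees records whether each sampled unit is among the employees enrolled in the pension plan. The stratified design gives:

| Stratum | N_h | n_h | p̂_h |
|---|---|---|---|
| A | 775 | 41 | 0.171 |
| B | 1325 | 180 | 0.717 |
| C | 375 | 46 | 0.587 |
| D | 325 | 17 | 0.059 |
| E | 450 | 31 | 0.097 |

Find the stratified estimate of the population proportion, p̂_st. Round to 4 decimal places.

N = 3250; stratum weights W_h = N_h/N.
p̂_st = Σ W_h p̂_h = (775·0.171 + 1325·0.717 + 375·0.587 + 325·0.059 + 450·0.097)/3250 = 0.42015

p̂_st ≈ 0.4202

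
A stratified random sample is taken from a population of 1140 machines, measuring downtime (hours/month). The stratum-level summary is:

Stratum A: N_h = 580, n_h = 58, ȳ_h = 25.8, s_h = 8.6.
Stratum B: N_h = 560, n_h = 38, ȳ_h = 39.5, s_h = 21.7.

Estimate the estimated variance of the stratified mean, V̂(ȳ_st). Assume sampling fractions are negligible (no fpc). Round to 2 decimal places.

V̂(ȳ_st) ≈ 3.32

V̂(ȳ_st) = Σ W_h² s_h²/n_h, with W_h = N_h/N and N = 1140:
  stratum A: (580/1140)²·8.6²/58 = 0.330077
  stratum B: (560/1140)²·21.7²/38 = 2.99021
V̂(ȳ_st) = 3.32029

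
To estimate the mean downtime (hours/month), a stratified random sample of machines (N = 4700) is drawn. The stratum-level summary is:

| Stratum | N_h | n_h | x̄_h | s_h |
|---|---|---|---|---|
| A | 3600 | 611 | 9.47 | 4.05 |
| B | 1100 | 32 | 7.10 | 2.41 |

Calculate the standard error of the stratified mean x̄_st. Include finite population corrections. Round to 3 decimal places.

V̂(x̄_st) = Σ W_h² (1 − n_h/N_h) s_h²/n_h, with W_h = N_h/N and N = 4700:
  stratum A: (3600/4700)²·(1 − 611/3600)·4.05²/611 = 0.0130768
  stratum B: (1100/4700)²·(1 − 32/1100)·2.41²/32 = 0.00965278
V̂(x̄_st) = 0.0227296
SE(x̄_st) = √0.0227296 = 0.150763

SE(x̄_st) ≈ 0.151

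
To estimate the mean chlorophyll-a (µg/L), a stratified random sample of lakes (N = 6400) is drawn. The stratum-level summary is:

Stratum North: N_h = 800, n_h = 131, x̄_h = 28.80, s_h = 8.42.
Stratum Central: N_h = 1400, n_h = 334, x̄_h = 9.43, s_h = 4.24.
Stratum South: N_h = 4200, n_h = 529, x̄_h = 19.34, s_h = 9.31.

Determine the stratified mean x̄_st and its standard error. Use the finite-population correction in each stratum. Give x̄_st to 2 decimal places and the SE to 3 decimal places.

x̄_st = Σ W_h x̄_h = (800·28.80 + 1400·9.43 + 4200·19.34)/6400 = 18.35469
V̂(x̄_st) = Σ W_h² (1 − n_h/N_h) s_h²/n_h, with W_h = N_h/N and N = 6400:
  stratum North: (800/6400)²·(1 − 131/800)·8.42²/131 = 0.00707146
  stratum Central: (1400/6400)²·(1 − 334/1400)·4.24²/334 = 0.00196115
  stratum South: (4200/6400)²·(1 − 529/4200)·9.31²/529 = 0.0616762
V̂(x̄_st) = 0.0707088
SE(x̄_st) = √0.0707088 = 0.265911

x̄_st ≈ 18.35, SE ≈ 0.266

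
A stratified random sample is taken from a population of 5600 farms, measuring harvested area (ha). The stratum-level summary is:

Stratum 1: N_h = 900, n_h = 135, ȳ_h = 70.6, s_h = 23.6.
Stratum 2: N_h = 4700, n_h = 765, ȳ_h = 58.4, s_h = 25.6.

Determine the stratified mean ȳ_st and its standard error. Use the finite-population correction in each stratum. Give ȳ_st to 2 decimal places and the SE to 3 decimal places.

ȳ_st ≈ 60.36, SE ≈ 0.772

ȳ_st = Σ W_h ȳ_h = (900·70.6 + 4700·58.4)/5600 = 60.36071
V̂(ȳ_st) = Σ W_h² (1 − n_h/N_h) s_h²/n_h, with W_h = N_h/N and N = 5600:
  stratum 1: (900/5600)²·(1 − 135/900)·23.6²/135 = 0.090577
  stratum 2: (4700/5600)²·(1 − 765/4700)·25.6²/765 = 0.505225
V̂(ȳ_st) = 0.595802
SE(ȳ_st) = √0.595802 = 0.771882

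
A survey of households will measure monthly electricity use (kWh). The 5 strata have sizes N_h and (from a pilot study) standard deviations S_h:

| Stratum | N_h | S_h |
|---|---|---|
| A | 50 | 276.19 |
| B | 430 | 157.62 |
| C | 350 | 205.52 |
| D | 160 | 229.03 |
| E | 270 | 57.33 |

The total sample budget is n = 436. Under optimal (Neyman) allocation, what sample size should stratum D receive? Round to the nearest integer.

78

Neyman allocation: n_h = n · N_h S_h / Σ N_i S_i, with n = 436.
  stratum A: N_h·S_h = 50·276.19 = 13809.50
  stratum B: N_h·S_h = 430·157.62 = 67776.60
  stratum C: N_h·S_h = 350·205.52 = 71932.00
  stratum D: N_h·S_h = 160·229.03 = 36644.80
  stratum E: N_h·S_h = 270·57.33 = 15479.10
Σ N_h S_h = 205642.00
n for stratum D = 436·36644.80/205642.00 = 77.694 → 78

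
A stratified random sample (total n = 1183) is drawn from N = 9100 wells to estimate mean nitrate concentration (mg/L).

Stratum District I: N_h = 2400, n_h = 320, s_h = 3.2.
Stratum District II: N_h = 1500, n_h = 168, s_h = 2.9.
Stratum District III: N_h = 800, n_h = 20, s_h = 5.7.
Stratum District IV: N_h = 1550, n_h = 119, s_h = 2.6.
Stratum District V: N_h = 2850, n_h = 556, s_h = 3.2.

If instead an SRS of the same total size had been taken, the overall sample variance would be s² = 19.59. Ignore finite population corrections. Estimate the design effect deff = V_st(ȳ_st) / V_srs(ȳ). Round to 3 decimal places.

V̂(ȳ_st) = Σ W_h² s_h²/n_h, with W_h = N_h/N and N = 9100:
  stratum District I: (2400/9100)²·3.2²/320 = 0.00222582
  stratum District II: (1500/9100)²·2.9²/168 = 0.00136015
  stratum District III: (800/9100)²·5.7²/20 = 0.012555
  stratum District IV: (1550/9100)²·2.6²/119 = 0.00164809
  stratum District V: (2850/9100)²·3.2²/556 = 0.00180648
V_st = 0.0195955
V_srs = s²/n = 19.59/1183 = 0.0165596
deff = V_st / V_srs = 0.0195955/0.0165596 = 1.1833

deff ≈ 1.183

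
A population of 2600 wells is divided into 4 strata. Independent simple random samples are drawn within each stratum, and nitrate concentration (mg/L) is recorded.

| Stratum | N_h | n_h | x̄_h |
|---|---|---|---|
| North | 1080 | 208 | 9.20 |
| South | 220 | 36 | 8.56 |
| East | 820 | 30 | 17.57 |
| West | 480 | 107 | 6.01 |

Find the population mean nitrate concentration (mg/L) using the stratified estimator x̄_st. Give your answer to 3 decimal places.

x̄_st ≈ 11.197

N = Σ N_h = 2600. Stratum weights W_h = N_h/N.
x̄_st = (1080·9.20 + 220·8.56 + 820·17.57 + 480·6.01) / 2600 = 11.19669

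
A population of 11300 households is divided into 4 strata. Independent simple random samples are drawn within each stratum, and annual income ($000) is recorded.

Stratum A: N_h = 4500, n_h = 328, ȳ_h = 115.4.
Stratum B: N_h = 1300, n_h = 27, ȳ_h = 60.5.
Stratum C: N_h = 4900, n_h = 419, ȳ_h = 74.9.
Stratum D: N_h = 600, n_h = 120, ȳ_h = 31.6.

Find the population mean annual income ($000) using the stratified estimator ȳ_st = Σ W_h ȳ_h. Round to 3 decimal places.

N = Σ N_h = 11300. Stratum weights W_h = N_h/N.
ȳ_st = (4500·115.4 + 1300·60.5 + 4900·74.9 + 600·31.6) / 11300 = 87.07257

ȳ_st ≈ 87.073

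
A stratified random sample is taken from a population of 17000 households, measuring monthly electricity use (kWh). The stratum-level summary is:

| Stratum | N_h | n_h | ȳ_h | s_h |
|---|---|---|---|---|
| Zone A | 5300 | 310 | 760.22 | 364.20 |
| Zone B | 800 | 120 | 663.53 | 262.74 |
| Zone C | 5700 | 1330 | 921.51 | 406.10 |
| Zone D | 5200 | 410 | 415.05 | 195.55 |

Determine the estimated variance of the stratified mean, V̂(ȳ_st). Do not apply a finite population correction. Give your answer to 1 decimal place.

V̂(ȳ_st) = Σ W_h² s_h²/n_h, with W_h = N_h/N and N = 17000:
  stratum Zone A: (5300/17000)²·364.20²/310 = 41.5884
  stratum Zone B: (800/17000)²·262.74²/120 = 1.27395
  stratum Zone C: (5700/17000)²·406.10²/1330 = 13.9401
  stratum Zone D: (5200/17000)²·195.55²/410 = 8.72651
V̂(ȳ_st) = 65.529

V̂(ȳ_st) ≈ 65.5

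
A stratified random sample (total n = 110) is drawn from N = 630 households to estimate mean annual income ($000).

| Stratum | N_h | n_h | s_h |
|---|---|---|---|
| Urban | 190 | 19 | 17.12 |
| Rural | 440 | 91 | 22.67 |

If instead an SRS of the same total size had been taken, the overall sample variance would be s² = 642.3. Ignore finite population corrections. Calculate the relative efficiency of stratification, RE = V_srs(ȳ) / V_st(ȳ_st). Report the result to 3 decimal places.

V̂(ȳ_st) = Σ W_h² s_h²/n_h, with W_h = N_h/N and N = 630:
  stratum Urban: (190/630)²·17.12²/19 = 1.40307
  stratum Rural: (440/630)²·22.67²/91 = 2.75477
V_st = 4.15785
V_srs = s²/n = 642.3/110 = 5.83909
Relative efficiency = V_srs / V_st = 5.83909/4.15785 = 1.4044

RE ≈ 1.404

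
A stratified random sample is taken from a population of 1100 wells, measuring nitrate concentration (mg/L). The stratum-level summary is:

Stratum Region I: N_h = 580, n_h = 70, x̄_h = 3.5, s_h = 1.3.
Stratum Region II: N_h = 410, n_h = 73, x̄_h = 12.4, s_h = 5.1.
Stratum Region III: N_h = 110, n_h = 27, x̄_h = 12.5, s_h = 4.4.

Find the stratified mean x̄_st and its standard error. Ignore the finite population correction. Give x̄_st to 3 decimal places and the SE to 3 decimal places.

x̄_st = Σ W_h x̄_h = (580·3.5 + 410·12.4 + 110·12.5)/1100 = 7.71727
V̂(x̄_st) = Σ W_h² s_h²/n_h, with W_h = N_h/N and N = 1100:
  stratum Region I: (580/1100)²·1.3²/70 = 0.00671211
  stratum Region II: (410/1100)²·5.1²/73 = 0.0494994
  stratum Region III: (110/1100)²·4.4²/27 = 0.00717037
V̂(x̄_st) = 0.0633819
SE(x̄_st) = √0.0633819 = 0.251758

x̄_st ≈ 7.717, SE ≈ 0.252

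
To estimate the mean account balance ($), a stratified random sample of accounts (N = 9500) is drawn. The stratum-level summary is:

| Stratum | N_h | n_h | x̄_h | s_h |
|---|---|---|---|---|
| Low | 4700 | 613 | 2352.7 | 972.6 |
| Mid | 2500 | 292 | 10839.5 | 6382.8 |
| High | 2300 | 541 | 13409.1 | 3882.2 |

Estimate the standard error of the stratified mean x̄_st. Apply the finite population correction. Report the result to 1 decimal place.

V̂(x̄_st) = Σ W_h² (1 − n_h/N_h) s_h²/n_h, with W_h = N_h/N and N = 9500:
  stratum Low: (4700/9500)²·(1 − 613/4700)·972.6²/613 = 328.446
  stratum Mid: (2500/9500)²·(1 − 292/2500)·6382.8²/292 = 8533.58
  stratum High: (2300/9500)²·(1 − 541/2300)·3882.2²/541 = 1248.83
V̂(x̄_st) = 10110.9
SE(x̄_st) = √10110.9 = 100.553

SE(x̄_st) ≈ 100.6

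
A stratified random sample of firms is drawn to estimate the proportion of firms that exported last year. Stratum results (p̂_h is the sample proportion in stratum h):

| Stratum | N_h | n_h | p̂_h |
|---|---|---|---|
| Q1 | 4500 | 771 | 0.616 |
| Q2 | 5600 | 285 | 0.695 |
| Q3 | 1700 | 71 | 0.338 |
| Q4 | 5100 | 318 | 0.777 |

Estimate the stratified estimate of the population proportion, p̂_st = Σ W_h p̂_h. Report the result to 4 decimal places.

N = 16900; stratum weights W_h = N_h/N.
p̂_st = Σ W_h p̂_h = (4500·0.616 + 5600·0.695 + 1700·0.338 + 5100·0.777)/16900 = 0.66280

p̂_st ≈ 0.6628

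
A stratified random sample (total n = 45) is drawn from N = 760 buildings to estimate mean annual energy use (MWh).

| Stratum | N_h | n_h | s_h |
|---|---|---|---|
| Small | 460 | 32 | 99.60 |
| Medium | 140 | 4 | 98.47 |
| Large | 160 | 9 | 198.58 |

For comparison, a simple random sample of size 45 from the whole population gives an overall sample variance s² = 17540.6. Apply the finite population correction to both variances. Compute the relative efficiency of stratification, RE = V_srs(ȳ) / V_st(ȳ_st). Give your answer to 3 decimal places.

V̂(ȳ_st) = Σ W_h² (1 − n_h/N_h) s_h²/n_h, with W_h = N_h/N and N = 760:
  stratum Small: (460/760)²·(1 − 32/460)·99.60²/32 = 105.668
  stratum Medium: (140/760)²·(1 − 4/140)·98.47²/4 = 79.9075
  stratum Large: (160/760)²·(1 − 9/160)·198.58²/9 = 183.273
V_st = 368.848
V_srs = (1 − 45/760)·17540.6/45 = 366.711
Relative efficiency = V_srs / V_st = 366.711/368.848 = 0.9942

RE ≈ 0.994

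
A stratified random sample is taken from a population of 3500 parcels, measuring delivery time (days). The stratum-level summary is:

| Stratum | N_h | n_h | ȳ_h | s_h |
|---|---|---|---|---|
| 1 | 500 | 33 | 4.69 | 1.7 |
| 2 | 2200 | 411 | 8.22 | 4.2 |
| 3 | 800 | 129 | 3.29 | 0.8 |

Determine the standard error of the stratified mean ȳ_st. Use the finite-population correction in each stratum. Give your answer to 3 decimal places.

SE(ȳ_st) ≈ 0.125

V̂(ȳ_st) = Σ W_h² (1 − n_h/N_h) s_h²/n_h, with W_h = N_h/N and N = 3500:
  stratum 1: (500/3500)²·(1 − 33/500)·1.7²/33 = 0.0016693
  stratum 2: (2200/3500)²·(1 − 411/2200)·4.2²/411 = 0.0137897
  stratum 3: (800/3500)²·(1 − 129/800)·0.8²/129 = 0.000217404
V̂(ȳ_st) = 0.0156764
SE(ȳ_st) = √0.0156764 = 0.125205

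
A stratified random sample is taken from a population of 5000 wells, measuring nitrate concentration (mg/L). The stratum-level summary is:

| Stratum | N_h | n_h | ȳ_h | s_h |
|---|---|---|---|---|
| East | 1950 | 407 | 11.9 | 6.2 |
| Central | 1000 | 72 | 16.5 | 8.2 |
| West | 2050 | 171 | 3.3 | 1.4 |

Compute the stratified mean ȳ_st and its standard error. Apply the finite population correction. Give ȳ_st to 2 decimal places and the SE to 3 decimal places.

ȳ_st ≈ 9.29, SE ≈ 0.219

ȳ_st = Σ W_h ȳ_h = (1950·11.9 + 1000·16.5 + 2050·3.3)/5000 = 9.29400
V̂(ȳ_st) = Σ W_h² (1 − n_h/N_h) s_h²/n_h, with W_h = N_h/N and N = 5000:
  stratum East: (1950/5000)²·(1 − 407/1950)·6.2²/407 = 0.0113671
  stratum Central: (1000/5000)²·(1 − 72/1000)·8.2²/72 = 0.034666
  stratum West: (2050/5000)²·(1 − 171/2050)·1.4²/171 = 0.00176604
V̂(ȳ_st) = 0.0477991
SE(ȳ_st) = √0.0477991 = 0.21863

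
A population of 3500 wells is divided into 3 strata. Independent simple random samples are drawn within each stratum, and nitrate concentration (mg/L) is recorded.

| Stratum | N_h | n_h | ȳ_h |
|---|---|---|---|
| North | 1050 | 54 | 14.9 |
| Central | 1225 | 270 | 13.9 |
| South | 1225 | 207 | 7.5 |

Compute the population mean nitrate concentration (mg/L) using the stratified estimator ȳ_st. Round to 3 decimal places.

N = Σ N_h = 3500. Stratum weights W_h = N_h/N.
ȳ_st = (1050·14.9 + 1225·13.9 + 1225·7.5) / 3500 = 11.96000

ȳ_st ≈ 11.960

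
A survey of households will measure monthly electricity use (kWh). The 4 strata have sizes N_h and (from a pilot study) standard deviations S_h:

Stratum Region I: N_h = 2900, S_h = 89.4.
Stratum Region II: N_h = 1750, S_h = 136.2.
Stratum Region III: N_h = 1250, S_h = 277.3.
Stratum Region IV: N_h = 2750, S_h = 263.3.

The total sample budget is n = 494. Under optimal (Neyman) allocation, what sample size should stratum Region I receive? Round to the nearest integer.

82

Neyman allocation: n_h = n · N_h S_h / Σ N_i S_i, with n = 494.
  stratum Region I: N_h·S_h = 2900·89.4 = 259260.00
  stratum Region II: N_h·S_h = 1750·136.2 = 238350.00
  stratum Region III: N_h·S_h = 1250·277.3 = 346625.00
  stratum Region IV: N_h·S_h = 2750·263.3 = 724075.00
Σ N_h S_h = 1568310.00
n for stratum Region I = 494·259260.00/1568310.00 = 81.664 → 82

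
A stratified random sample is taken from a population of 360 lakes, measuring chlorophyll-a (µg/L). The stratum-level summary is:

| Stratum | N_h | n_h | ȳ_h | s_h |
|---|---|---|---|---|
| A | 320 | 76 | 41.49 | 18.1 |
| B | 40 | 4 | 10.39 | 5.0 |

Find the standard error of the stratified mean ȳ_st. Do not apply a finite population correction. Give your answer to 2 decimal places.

V̂(ȳ_st) = Σ W_h² s_h²/n_h, with W_h = N_h/N and N = 360:
  stratum A: (320/360)²·18.1²/76 = 3.40595
  stratum B: (40/360)²·5.0²/4 = 0.0771605
V̂(ȳ_st) = 3.48311
SE(ȳ_st) = √3.48311 = 1.86631

SE(ȳ_st) ≈ 1.87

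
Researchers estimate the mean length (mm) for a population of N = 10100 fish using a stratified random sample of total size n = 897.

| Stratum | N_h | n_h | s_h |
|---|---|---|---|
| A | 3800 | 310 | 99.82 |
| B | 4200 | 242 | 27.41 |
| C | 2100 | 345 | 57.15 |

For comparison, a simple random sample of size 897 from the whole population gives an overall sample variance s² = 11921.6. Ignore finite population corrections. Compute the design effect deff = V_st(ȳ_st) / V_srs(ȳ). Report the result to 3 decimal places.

deff ≈ 0.414

V̂(ȳ_st) = Σ W_h² s_h²/n_h, with W_h = N_h/N and N = 10100:
  stratum A: (3800/10100)²·99.82²/310 = 4.54986
  stratum B: (4200/10100)²·27.41²/242 = 0.536857
  stratum C: (2100/10100)²·57.15²/345 = 0.409269
V_st = 5.49598
V_srs = s²/n = 11921.6/897 = 13.2905
deff = V_st / V_srs = 5.49598/13.2905 = 0.4135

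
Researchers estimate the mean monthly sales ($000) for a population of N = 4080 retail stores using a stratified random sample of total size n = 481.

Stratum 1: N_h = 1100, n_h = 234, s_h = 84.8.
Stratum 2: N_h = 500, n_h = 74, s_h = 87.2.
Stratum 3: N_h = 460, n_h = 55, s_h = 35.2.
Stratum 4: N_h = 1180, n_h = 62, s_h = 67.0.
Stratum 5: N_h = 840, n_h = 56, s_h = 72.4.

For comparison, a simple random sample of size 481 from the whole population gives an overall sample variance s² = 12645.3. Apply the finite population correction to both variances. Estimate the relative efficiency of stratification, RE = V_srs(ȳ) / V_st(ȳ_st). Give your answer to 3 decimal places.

V̂(ȳ_st) = Σ W_h² (1 − n_h/N_h) s_h²/n_h, with W_h = N_h/N and N = 4080:
  stratum 1: (1100/4080)²·(1 − 234/1100)·84.8²/234 = 1.7586
  stratum 2: (500/4080)²·(1 − 74/500)·87.2²/74 = 1.3148
  stratum 3: (460/4080)²·(1 − 55/460)·35.2²/55 = 0.252125
  stratum 4: (1180/4080)²·(1 − 62/1180)·67.0²/62 = 5.73801
  stratum 5: (840/4080)²·(1 − 56/840)·72.4²/56 = 3.70309
V_st = 12.7666
V_srs = (1 − 481/4080)·12645.3/481 = 23.1903
Relative efficiency = V_srs / V_st = 23.1903/12.7666 = 1.8165

RE ≈ 1.816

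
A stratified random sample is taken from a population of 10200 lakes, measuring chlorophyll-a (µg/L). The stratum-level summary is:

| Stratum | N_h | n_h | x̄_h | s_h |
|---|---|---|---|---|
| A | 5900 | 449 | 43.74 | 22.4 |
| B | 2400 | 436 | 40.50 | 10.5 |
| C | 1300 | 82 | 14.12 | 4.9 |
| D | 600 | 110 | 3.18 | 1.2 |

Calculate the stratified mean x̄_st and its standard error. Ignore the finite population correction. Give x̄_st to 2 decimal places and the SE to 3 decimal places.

x̄_st ≈ 36.82, SE ≈ 0.627

x̄_st = Σ W_h x̄_h = (5900·43.74 + 2400·40.50 + 1300·14.12 + 600·3.18)/10200 = 36.81667
V̂(x̄_st) = Σ W_h² s_h²/n_h, with W_h = N_h/N and N = 10200:
  stratum A: (5900/10200)²·22.4²/449 = 0.373898
  stratum B: (2400/10200)²·10.5²/436 = 0.0139996
  stratum C: (1300/10200)²·4.9²/82 = 0.00475625
  stratum D: (600/10200)²·1.2²/110 = 4.52973e-05
V̂(x̄_st) = 0.392699
SE(x̄_st) = √0.392699 = 0.626657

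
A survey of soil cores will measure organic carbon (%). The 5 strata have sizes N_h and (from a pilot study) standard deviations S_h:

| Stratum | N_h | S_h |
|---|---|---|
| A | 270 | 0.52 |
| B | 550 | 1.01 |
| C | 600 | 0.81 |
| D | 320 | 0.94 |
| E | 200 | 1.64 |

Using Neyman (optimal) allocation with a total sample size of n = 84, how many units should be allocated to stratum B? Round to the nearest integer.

Neyman allocation: n_h = n · N_h S_h / Σ N_i S_i, with n = 84.
  stratum A: N_h·S_h = 270·0.52 = 140.40
  stratum B: N_h·S_h = 550·1.01 = 555.50
  stratum C: N_h·S_h = 600·0.81 = 486.00
  stratum D: N_h·S_h = 320·0.94 = 300.80
  stratum E: N_h·S_h = 200·1.64 = 328.00
Σ N_h S_h = 1810.70
n for stratum B = 84·555.50/1810.70 = 25.770 → 26

26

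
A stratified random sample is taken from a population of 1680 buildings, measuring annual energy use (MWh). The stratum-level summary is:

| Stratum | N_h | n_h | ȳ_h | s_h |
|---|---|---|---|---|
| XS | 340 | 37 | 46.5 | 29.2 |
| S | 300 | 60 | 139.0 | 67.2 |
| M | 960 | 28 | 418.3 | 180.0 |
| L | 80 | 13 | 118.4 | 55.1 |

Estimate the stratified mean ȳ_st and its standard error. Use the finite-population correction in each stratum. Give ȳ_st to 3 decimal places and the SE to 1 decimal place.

ȳ_st ≈ 278.899, SE ≈ 19.2

ȳ_st = Σ W_h ȳ_h = (340·46.5 + 300·139.0 + 960·418.3 + 80·118.4)/1680 = 278.89881
V̂(ȳ_st) = Σ W_h² (1 − n_h/N_h) s_h²/n_h, with W_h = N_h/N and N = 1680:
  stratum XS: (340/1680)²·(1 − 37/340)·29.2²/37 = 0.841137
  stratum S: (300/1680)²·(1 − 60/300)·67.2²/60 = 1.92
  stratum M: (960/1680)²·(1 − 28/960)·180.0²/28 = 366.822
  stratum L: (80/1680)²·(1 − 13/80)·55.1²/13 = 0.443513
V̂(ȳ_st) = 370.027
SE(ȳ_st) = √370.027 = 19.2361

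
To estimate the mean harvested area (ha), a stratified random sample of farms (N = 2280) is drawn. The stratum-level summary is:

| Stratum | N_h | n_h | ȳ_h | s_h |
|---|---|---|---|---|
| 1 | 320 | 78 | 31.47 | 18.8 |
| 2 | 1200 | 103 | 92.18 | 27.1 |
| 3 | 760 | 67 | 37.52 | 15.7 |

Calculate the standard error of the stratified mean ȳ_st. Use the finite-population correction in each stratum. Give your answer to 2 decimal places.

V̂(ȳ_st) = Σ W_h² (1 − n_h/N_h) s_h²/n_h, with W_h = N_h/N and N = 2280:
  stratum 1: (320/2280)²·(1 − 78/320)·18.8²/78 = 0.067502
  stratum 2: (1200/2280)²·(1 − 103/1200)·27.1²/103 = 1.80559
  stratum 3: (760/2280)²·(1 − 67/760)·15.7²/67 = 0.372736
V̂(ȳ_st) = 2.24583
SE(ȳ_st) = √2.24583 = 1.49861

SE(ȳ_st) ≈ 1.50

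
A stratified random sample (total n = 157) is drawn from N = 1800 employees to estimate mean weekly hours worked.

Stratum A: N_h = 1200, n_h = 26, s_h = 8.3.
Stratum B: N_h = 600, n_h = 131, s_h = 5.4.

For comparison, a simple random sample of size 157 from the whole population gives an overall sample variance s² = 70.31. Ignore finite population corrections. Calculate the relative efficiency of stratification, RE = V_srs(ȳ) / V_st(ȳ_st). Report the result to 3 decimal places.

RE ≈ 0.372

V̂(ȳ_st) = Σ W_h² s_h²/n_h, with W_h = N_h/N and N = 1800:
  stratum A: (1200/1800)²·8.3²/26 = 1.17761
  stratum B: (600/1800)²·5.4²/131 = 0.0247328
V_st = 1.20234
V_srs = s²/n = 70.31/157 = 0.447834
Relative efficiency = V_srs / V_st = 0.447834/1.20234 = 0.3725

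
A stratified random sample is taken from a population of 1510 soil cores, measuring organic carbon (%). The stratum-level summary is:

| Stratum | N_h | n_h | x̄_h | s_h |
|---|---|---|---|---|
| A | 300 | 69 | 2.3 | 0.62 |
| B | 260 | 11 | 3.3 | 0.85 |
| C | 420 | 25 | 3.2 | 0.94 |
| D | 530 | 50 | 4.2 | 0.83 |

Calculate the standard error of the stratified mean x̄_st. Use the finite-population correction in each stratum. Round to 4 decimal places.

SE(x̄_st) ≈ 0.0784

V̂(x̄_st) = Σ W_h² (1 − n_h/N_h) s_h²/n_h, with W_h = N_h/N and N = 1510:
  stratum A: (300/1510)²·(1 − 69/300)·0.62²/69 = 0.000169322
  stratum B: (260/1510)²·(1 − 11/260)·0.85²/11 = 0.00186494
  stratum C: (420/1510)²·(1 − 25/420)·0.94²/25 = 0.00257163
  stratum D: (530/1510)²·(1 − 50/530)·0.83²/50 = 0.00153727
V̂(x̄_st) = 0.00614315
SE(x̄_st) = √0.00614315 = 0.0783783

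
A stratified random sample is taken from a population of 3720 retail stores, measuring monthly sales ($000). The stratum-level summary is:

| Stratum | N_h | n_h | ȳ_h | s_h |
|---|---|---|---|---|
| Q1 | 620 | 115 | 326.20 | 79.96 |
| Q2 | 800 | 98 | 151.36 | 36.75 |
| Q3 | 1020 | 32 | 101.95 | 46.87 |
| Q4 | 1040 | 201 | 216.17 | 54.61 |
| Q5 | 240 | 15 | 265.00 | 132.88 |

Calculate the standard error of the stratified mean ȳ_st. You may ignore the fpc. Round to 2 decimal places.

V̂(ȳ_st) = Σ W_h² s_h²/n_h, with W_h = N_h/N and N = 3720:
  stratum Q1: (620/3720)²·79.96²/115 = 1.54435
  stratum Q2: (800/3720)²·36.75²/98 = 0.637357
  stratum Q3: (1020/3720)²·46.87²/32 = 5.16124
  stratum Q4: (1040/3720)²·54.61²/201 = 1.15966
  stratum Q5: (240/3720)²·132.88²/15 = 4.89964
V̂(ȳ_st) = 13.4022
SE(ȳ_st) = √13.4022 = 3.66091

SE(ȳ_st) ≈ 3.66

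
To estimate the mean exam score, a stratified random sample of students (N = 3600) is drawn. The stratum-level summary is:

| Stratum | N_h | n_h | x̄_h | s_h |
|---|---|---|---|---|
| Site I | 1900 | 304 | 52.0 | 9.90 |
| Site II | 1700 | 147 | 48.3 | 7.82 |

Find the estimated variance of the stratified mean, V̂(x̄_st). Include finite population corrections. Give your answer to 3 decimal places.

V̂(x̄_st) ≈ 0.160

V̂(x̄_st) = Σ W_h² (1 − n_h/N_h) s_h²/n_h, with W_h = N_h/N and N = 3600:
  stratum Site I: (1900/3600)²·(1 − 304/1900)·9.90²/304 = 0.0754359
  stratum Site II: (1700/3600)²·(1 − 147/1700)·7.82²/147 = 0.0847445
V̂(x̄_st) = 0.16018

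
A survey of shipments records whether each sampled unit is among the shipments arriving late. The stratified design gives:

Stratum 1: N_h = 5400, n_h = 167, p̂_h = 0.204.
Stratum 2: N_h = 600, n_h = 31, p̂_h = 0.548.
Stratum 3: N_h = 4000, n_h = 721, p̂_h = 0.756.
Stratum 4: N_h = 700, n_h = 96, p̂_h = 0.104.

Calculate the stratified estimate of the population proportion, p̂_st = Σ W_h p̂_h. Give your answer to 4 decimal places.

N = 10700; stratum weights W_h = N_h/N.
p̂_st = Σ W_h p̂_h = (5400·0.204 + 600·0.548 + 4000·0.756 + 700·0.104)/10700 = 0.42310

p̂_st ≈ 0.4231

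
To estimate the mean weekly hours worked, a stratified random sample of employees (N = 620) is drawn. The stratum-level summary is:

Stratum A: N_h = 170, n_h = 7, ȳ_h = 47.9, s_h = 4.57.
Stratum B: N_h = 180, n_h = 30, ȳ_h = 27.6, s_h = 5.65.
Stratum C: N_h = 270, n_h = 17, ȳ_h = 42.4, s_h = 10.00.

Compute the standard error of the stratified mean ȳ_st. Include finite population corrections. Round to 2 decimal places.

SE(ȳ_st) ≈ 1.16

V̂(ȳ_st) = Σ W_h² (1 − n_h/N_h) s_h²/n_h, with W_h = N_h/N and N = 620:
  stratum A: (170/620)²·(1 − 7/170)·4.57²/7 = 0.215074
  stratum B: (180/620)²·(1 − 30/180)·5.65²/30 = 0.0747405
  stratum C: (270/620)²·(1 − 17/270)·10.00²/17 = 1.04533
V̂(ȳ_st) = 1.33514
SE(ȳ_st) = √1.33514 = 1.15548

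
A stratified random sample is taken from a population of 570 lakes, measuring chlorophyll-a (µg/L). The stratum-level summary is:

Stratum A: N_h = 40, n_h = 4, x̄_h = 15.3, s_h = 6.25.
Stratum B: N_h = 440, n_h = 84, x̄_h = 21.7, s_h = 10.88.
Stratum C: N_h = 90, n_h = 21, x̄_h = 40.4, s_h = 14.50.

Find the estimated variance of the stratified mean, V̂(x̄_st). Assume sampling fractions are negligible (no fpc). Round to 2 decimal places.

V̂(x̄_st) ≈ 1.14

V̂(x̄_st) = Σ W_h² s_h²/n_h, with W_h = N_h/N and N = 570:
  stratum A: (40/570)²·6.25²/4 = 0.0480917
  stratum B: (440/570)²·10.88²/84 = 0.839719
  stratum C: (90/570)²·14.50²/21 = 0.249604
V̂(x̄_st) = 1.13742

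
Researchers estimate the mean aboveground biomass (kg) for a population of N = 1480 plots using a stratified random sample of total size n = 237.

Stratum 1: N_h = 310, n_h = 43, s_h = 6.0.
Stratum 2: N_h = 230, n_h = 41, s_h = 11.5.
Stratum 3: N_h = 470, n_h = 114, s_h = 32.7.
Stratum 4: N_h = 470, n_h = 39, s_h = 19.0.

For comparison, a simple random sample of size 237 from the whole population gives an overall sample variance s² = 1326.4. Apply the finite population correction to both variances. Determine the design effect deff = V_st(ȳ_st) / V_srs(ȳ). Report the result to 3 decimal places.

deff ≈ 0.355

V̂(ȳ_st) = Σ W_h² (1 − n_h/N_h) s_h²/n_h, with W_h = N_h/N and N = 1480:
  stratum 1: (310/1480)²·(1 − 43/310)·6.0²/43 = 0.0316361
  stratum 2: (230/1480)²·(1 − 41/230)·11.5²/41 = 0.0640145
  stratum 3: (470/1480)²·(1 − 114/470)·32.7²/114 = 0.716498
  stratum 4: (470/1480)²·(1 − 39/470)·19.0²/39 = 0.85604
V_st = 1.66819
V_srs = (1 − 237/1480)·1326.4/237 = 4.70041
deff = V_st / V_srs = 1.66819/4.70041 = 0.3549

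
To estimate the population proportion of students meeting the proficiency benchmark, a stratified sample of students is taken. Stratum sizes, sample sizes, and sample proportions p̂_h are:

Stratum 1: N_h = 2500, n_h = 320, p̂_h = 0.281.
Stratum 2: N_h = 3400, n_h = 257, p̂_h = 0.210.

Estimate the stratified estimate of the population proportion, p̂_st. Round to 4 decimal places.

p̂_st ≈ 0.2401

N = 5900; stratum weights W_h = N_h/N.
p̂_st = Σ W_h p̂_h = (2500·0.281 + 3400·0.210)/5900 = 0.24008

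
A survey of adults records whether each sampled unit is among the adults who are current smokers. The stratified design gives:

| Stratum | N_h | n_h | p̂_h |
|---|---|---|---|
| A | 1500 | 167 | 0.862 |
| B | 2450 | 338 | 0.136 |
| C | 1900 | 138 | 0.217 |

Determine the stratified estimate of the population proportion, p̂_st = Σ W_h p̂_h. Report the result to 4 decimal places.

N = 5850; stratum weights W_h = N_h/N.
p̂_st = Σ W_h p̂_h = (1500·0.862 + 2450·0.136 + 1900·0.217)/5850 = 0.34846

p̂_st ≈ 0.3485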